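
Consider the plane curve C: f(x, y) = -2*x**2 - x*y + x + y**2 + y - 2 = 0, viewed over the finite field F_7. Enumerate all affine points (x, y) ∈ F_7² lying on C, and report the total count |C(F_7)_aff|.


Affine F_7-points: {(0, 1), (0, 5), (3, 3), (3, 6), (5, 5), (5, 6)}; count = 6.

For each of the 49 pairs (x, y) ∈ F_7², evaluate f(x, y) mod 7. Record the zeros.
  x = 0: [0↦5, 1↦0, 2↦4, 3↦3, 4↦4, 5↦0, 6↦5]  zeros at y ∈ {1, 5}
  x = 1: [0↦4, 1↦5, 2↦1, 3↦6, 4↦6, 5↦1, 6↦5]  zeros at y ∈ ∅
  x = 2: [0↦6, 1↦6, 2↦1, 3↦5, 4↦4, 5↦5, 6↦1]  zeros at y ∈ ∅
  x = 3: [0↦4, 1↦3, 2↦4, 3↦0, 4↦5, 5↦5, 6↦0]  zeros at y ∈ {3, 6}
  x = 4: [0↦5, 1↦3, 2↦3, 3↦5, 4↦2, 5↦1, 6↦2]  zeros at y ∈ ∅
  x = 5: [0↦2, 1↦6, 2↦5, 3↦6, 4↦2, 5↦0, 6↦0]  zeros at y ∈ {5, 6}
  x = 6: [0↦2, 1↦5, 2↦3, 3↦3, 4↦5, 5↦2, 6↦1]  zeros at y ∈ ∅
Collecting zeros: affine points = {(0, 1), (0, 5), (3, 3), (3, 6), (5, 5), (5, 6)}.
Total count |C(F_7)_aff| = 6.


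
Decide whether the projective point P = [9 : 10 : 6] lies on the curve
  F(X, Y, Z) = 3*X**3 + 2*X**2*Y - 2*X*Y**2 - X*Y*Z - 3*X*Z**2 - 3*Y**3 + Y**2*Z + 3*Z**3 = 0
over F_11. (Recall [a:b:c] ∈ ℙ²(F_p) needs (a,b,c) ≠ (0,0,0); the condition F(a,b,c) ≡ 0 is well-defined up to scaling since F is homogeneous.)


F(9,10,6) ≡ 8 (mod 11); P is NOT on the curve.

Evaluate F(9, 10, 6) term-by-term (mod 11).
  3*X**3 ↦ 3·729·1·1 = 2187
  2*X**2*Y ↦ 2·81·10·1 = 1620
  -2*X*Y**2 ↦ -2·9·100·1 = -1800
  -X*Y*Z ↦ -1·9·10·6 = -540
  -3*X*Z**2 ↦ -3·9·1·36 = -972
  -3*Y**3 ↦ -3·1·1000·1 = -3000
  Y**2*Z ↦ 1·1·100·6 = 600
  3*Z**3 ↦ 3·1·1·216 = 648
Sum: F(9, 10, 6) = (2187) + (1620) + (-1800) + (-540) + (-972) + (-3000) + (600) + (648) = -1257.
Reducing mod 11: -1257 ≡ 8 (mod 11).
Since F(a, b, c) ≡ 8 ≠ 0 (mod 11), P does NOT lie on the curve.


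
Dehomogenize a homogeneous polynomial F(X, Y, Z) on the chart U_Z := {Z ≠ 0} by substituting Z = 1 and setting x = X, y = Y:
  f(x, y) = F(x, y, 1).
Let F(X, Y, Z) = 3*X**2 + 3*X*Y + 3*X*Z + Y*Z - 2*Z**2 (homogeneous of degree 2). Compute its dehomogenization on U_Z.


f(x, y) = 3*x**2 + 3*x*y + 3*x + y - 2

On U_Z we set Z = 1. Each monomial c·X^i·Y^j·Z^k in F becomes c·x^i·y^j·1^k = c·x^i·y^j.
Substituting Z = 1: F(X, Y, 1) = 3*x**2 + 3*x*y + 3*x + y - 2.
Note: deg(f) ≤ deg(F) = 2; strict inequality happens when F is divisible by Z (lost terms).


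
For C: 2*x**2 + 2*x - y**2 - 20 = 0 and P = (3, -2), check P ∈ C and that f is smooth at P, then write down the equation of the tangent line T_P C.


Tangent line at P: 14*x + 4*y - 34 = 0.

Step 1: f(3, -2) = 0, so P lies on C.
Step 2: partial derivatives
  f_x(x, y) = 4*x + 2, f_y(x, y) = -2*y.
  f_x(P) = 14, f_y(P) = 4 (gradient nonzero, so P is smooth).
Step 3: tangent line at P: 14·(x − 3) + 4·(y − -2) = 0.
Expanding: 14*x + 4*y - 34 = 0.


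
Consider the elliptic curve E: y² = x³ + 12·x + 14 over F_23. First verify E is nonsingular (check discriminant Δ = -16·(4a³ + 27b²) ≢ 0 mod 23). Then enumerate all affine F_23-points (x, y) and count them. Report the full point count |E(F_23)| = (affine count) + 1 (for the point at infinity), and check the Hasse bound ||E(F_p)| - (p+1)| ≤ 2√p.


Affine points = {(1, 2), (1, 21), (2, 0), (3, 10), (3, 13), (6, 7), (6, 16), (7, 2), (7, 21), (8, 1), (8, 22), (9, 0), (12, 0), (15, 2), (15, 21), (16, 1), (16, 22), (17, 5), (17, 18), (18, 6), (18, 17), (22, 1), (22, 22)}; affine count = 23; |E(F_23)| = 24.

Discriminant check: Δ ∝ 4a³ + 27b² = 4·12³ + 27·14² = 4·1728 + 27·196 ≡ 14 (mod 23). Nonzero ⇒ E is nonsingular.
For each x ∈ F_23, compute rhs = x³ + 12·x + 14 mod 23, then count y ∈ F_23 with y² ≡ rhs.
  x = 0: rhs = 14, matching y values: none (0 points).
  x = 1: rhs = 4, matching y values: 2, 21 (2 points).
  x = 2: rhs = 0, matching y values: 0 (1 points).
  x = 3: rhs = 8, matching y values: 10, 13 (2 points).
  x = 4: rhs = 11, matching y values: none (0 points).
  x = 5: rhs = 15, matching y values: none (0 points).
  x = 6: rhs = 3, matching y values: 7, 16 (2 points).
  x = 7: rhs = 4, matching y values: 2, 21 (2 points).
  x = 8: rhs = 1, matching y values: 1, 22 (2 points).
  x = 9: rhs = 0, matching y values: 0 (1 points).
  x = 10: rhs = 7, matching y values: none (0 points).
  x = 11: rhs = 5, matching y values: none (0 points).
  x = 12: rhs = 0, matching y values: 0 (1 points).
  x = 13: rhs = 21, matching y values: none (0 points).
  x = 14: rhs = 5, matching y values: none (0 points).
  x = 15: rhs = 4, matching y values: 2, 21 (2 points).
  x = 16: rhs = 1, matching y values: 1, 22 (2 points).
  x = 17: rhs = 2, matching y values: 5, 18 (2 points).
  x = 18: rhs = 13, matching y values: 6, 17 (2 points).
  x = 19: rhs = 17, matching y values: none (0 points).
  x = 20: rhs = 20, matching y values: none (0 points).
  x = 21: rhs = 5, matching y values: none (0 points).
  x = 22: rhs = 1, matching y values: 1, 22 (2 points).
Total affine count: 23.
Full point count |E(F_23)| = 23 + 1 = 24.
Hasse bound: |24 − (23+1)| = |0| = 0 ≤ 2√23 ≈ 9.5917 ✓.


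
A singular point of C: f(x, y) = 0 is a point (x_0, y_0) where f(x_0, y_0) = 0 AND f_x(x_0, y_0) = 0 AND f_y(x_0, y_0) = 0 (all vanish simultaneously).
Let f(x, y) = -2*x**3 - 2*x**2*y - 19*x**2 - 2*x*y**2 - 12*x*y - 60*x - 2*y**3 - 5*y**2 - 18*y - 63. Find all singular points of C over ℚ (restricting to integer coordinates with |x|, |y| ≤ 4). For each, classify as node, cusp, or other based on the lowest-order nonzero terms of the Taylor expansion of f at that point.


Singular points: {(-3, 0)}; classification: node.

Compute partial derivatives:
  f_x = -6*x**2 - 4*x*y - 38*x - 2*y**2 - 12*y - 60.
  f_y = -2*x**2 - 4*x*y - 12*x - 6*y**2 - 10*y - 18.
Scan x_0 ∈ {−4, ..., 4}. For each x_0, f_y(x_0, y) is a polynomial in y; find its integer roots y ∈ {−4, ..., 4}, then test f_x and f at those candidates.
  x = -4: f_y(-4, y) = -6*y**2 + 6*y - 2; no integer root y with |y| ≤ 4.
  x = -3: f_y(-3, y) = -6*y**2 + 2*y; vanishes at y ∈ {0}. (-3, 0): f_x = 0, f = 0 — SINGULAR.
  x = -2: f_y(-2, y) = -6*y**2 - 2*y - 2; no integer root y with |y| ≤ 4.
  x = -1: f_y(-1, y) = -6*y**2 - 6*y - 8; no integer root y with |y| ≤ 4.
  x = 0: f_y(0, y) = -6*y**2 - 10*y - 18; no integer root y with |y| ≤ 4.
  x = 1: f_y(1, y) = -6*y**2 - 14*y - 32; no integer root y with |y| ≤ 4.
  x = 2: f_y(2, y) = -6*y**2 - 18*y - 50; no integer root y with |y| ≤ 4.
  x = 3: f_y(3, y) = -6*y**2 - 22*y - 72; no integer root y with |y| ≤ 4.
  x = 4: f_y(4, y) = -6*y**2 - 26*y - 98; no integer root y with |y| ≤ 4.
Only singular point on the grid: (-3, 0).
Classify: substitute x = -3 + u, y = 0 + v and expand: f = -2*u**3 - 2*u**2*v - u**2 - 2*u*v**2 - 2*v**3 + v**2.
No constant or linear terms (consistent with a singular point). Quadratic part: -u**2 + v**2. Cubic part: -2*u**3 - 2*u**2*v - 2*u*v**2 - 2*v**3.
The quadratic part v**2 - u**2 = (v − u)(v + u) splits into two distinct linear factors, so there are two distinct tangent lines y − 0 = ±(x − -3) — this is a node (ordinary double point).
Classification: node.


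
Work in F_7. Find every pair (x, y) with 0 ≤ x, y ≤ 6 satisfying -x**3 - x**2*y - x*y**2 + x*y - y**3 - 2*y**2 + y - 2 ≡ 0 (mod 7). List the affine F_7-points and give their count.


Affine F_7-points: {(1, 2), (3, 6), (4, 1), (5, 1), (6, 6)}; count = 5.

For each of the 49 pairs (x, y) ∈ F_7², evaluate f(x, y) mod 7. Record the zeros.
  x = 0: [0↦5, 1↦3, 2↦5, 3↦5, 4↦4, 5↦3, 6↦3]  zeros at y ∈ ∅
  x = 1: [0↦4, 1↦1, 2↦0, 3↦2, 4↦1, 5↦5, 6↦1]  zeros at y ∈ {2}
  x = 2: [0↦4, 1↦5, 2↦6, 3↦1, 4↦5, 5↦5, 6↦2]  zeros at y ∈ ∅
  x = 3: [0↦6, 1↦2, 2↦3, 3↦3, 4↦3, 5↦4, 6↦0]  zeros at y ∈ {6}
  x = 4: [0↦4, 1↦0, 2↦6, 3↦2, 4↦3, 5↦3, 6↦3]  zeros at y ∈ {1}
  x = 5: [0↦6, 1↦0, 2↦2, 3↦6, 4↦6, 5↦3, 6↦5]  zeros at y ∈ {1}
  x = 6: [0↦6, 1↦3, 2↦6, 3↦2, 4↦6, 5↦5, 6↦0]  zeros at y ∈ {6}
Collecting zeros: affine points = {(1, 2), (3, 6), (4, 1), (5, 1), (6, 6)}.
Total count |C(F_7)_aff| = 5.


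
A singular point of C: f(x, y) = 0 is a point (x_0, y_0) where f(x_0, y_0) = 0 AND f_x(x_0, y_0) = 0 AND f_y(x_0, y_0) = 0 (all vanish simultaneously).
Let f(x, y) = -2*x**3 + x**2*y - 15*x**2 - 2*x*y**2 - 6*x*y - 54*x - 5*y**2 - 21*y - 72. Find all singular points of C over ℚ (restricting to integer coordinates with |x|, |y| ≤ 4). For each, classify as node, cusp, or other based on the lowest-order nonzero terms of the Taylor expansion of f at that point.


Singular points: {(-3, -3)}; classification: cusp.

Compute partial derivatives:
  f_x = -6*x**2 + 2*x*y - 30*x - 2*y**2 - 6*y - 54.
  f_y = x**2 - 4*x*y - 6*x - 10*y - 21.
Scan x_0 ∈ {−4, ..., 4}. For each x_0, f_y(x_0, y) is a polynomial in y; find its integer roots y ∈ {−4, ..., 4}, then test f_x and f at those candidates.
  x = -4: f_y(-4, y) = 6*y + 19; no integer root y with |y| ≤ 4.
  x = -3: f_y(-3, y) = 2*y + 6; vanishes at y ∈ {-3}. (-3, -3): f_x = 0, f = 0 — SINGULAR.
  x = -2: f_y(-2, y) = -2*y - 5; no integer root y with |y| ≤ 4.
  x = -1: f_y(-1, y) = -6*y - 14; no integer root y with |y| ≤ 4.
  x = 0: f_y(0, y) = -10*y - 21; no integer root y with |y| ≤ 4.
  x = 1: f_y(1, y) = -14*y - 26; no integer root y with |y| ≤ 4.
  x = 2: f_y(2, y) = -18*y - 29; no integer root y with |y| ≤ 4.
  x = 3: f_y(3, y) = -22*y - 30; no integer root y with |y| ≤ 4.
  x = 4: f_y(4, y) = -26*y - 29; no integer root y with |y| ≤ 4.
Only singular point on the grid: (-3, -3).
Classify: substitute x = -3 + u, y = -3 + v and expand: f = -2*u**3 + u**2*v - 2*u*v**2 + v**2.
No constant or linear terms (consistent with a singular point). Quadratic part: v**2. Cubic part: -2*u**3 + u**2*v - 2*u*v**2.
The quadratic part v**2 is a perfect square, so there is a single (double) tangent line v = 0, i.e. y = -3. Restricting the cubic part to that line (v = 0) leaves -2*u**3 ≠ 0, so f is not divisible by v and the branch is v² ≈ 2*u**3 to lowest order — this is a cusp.
Classification: cusp.


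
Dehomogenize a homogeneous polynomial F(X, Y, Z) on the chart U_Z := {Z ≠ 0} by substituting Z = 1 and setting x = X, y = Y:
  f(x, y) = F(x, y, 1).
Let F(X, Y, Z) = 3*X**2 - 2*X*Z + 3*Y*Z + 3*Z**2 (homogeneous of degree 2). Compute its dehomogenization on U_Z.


f(x, y) = 3*x**2 - 2*x + 3*y + 3

On U_Z we set Z = 1. Each monomial c·X^i·Y^j·Z^k in F becomes c·x^i·y^j·1^k = c·x^i·y^j.
Substituting Z = 1: F(X, Y, 1) = 3*x**2 - 2*x + 3*y + 3.
Note: deg(f) ≤ deg(F) = 2; strict inequality happens when F is divisible by Z (lost terms).


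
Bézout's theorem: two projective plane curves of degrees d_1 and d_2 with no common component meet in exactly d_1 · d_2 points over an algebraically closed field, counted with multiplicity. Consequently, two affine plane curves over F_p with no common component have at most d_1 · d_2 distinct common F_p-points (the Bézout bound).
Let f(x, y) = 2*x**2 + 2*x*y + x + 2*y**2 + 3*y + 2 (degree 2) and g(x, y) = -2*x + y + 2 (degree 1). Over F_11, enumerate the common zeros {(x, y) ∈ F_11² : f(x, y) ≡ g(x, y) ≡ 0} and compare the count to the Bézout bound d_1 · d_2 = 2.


Common zeros: {(4, 6)}; count = 1; Bézout bound = 2.

deg(f) = 2, deg(g) = 1, so Bézout bound = 2.
Scan x ∈ F_11. For each x, list the y ∈ F_11 with f(x, y) ≡ 0 and those with g(x, y) ≡ 0 (mod 11); the common zeros in that column are the intersection.
  x = 0: f ≡ 0 at y ∈ {7, 8}; g ≡ 0 at y ∈ {9}; common: ∅.
  x = 1: f ≡ 0 at y ∈ ∅; g ≡ 0 at y ∈ {0}; common: ∅.
  x = 2: f ≡ 0 at y ∈ ∅; g ≡ 0 at y ∈ {2}; common: ∅.
  x = 3: f ≡ 0 at y ∈ ∅; g ≡ 0 at y ∈ {4}; common: ∅.
  x = 4: f ≡ 0 at y ∈ {5, 6}; g ≡ 0 at y ∈ {6}; common: {6}.
  x = 5: f ≡ 0 at y ∈ ∅; g ≡ 0 at y ∈ {8}; common: ∅.
  x = 6: f ≡ 0 at y ∈ {3, 6}; g ≡ 0 at y ∈ {10}; common: ∅.
  x = 7: f ≡ 0 at y ∈ {3, 5}; g ≡ 0 at y ∈ {1}; common: ∅.
  x = 8: f ≡ 0 at y ∈ {8, 10}; g ≡ 0 at y ∈ {3}; common: ∅.
  x = 9: f ≡ 0 at y ∈ {7, 10}; g ≡ 0 at y ∈ {5}; common: ∅.
  x = 10: f ≡ 0 at y ∈ ∅; g ≡ 0 at y ∈ {7}; common: ∅.
Collecting: common zeros = {(4, 6)}, so the count is 1.
Comparison with the Bézout bound: 1 ≤ 2 = deg(f)·deg(g), as expected for curves with no common component (the affine F_11-count falls short of the bound because intersections may lie at infinity, over extension fields, or carry multiplicity).


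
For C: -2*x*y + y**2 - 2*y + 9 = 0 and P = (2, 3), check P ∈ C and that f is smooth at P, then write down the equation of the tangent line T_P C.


Tangent line at P: 12 - 6*x = 0.

Step 1: f(2, 3) = 0, so P lies on C.
Step 2: partial derivatives
  f_x(x, y) = -2*y, f_y(x, y) = -2*x + 2*y - 2.
  f_x(P) = -6, f_y(P) = 0 (gradient nonzero, so P is smooth).
Step 3: tangent line at P: -6·(x − 2) + 0·(y − 3) = 0.
Expanding: 12 - 6*x = 0.


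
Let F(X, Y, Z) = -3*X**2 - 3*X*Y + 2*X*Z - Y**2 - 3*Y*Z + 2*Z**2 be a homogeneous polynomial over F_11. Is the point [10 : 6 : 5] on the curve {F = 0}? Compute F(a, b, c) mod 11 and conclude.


F(10,6,5) ≡ 6 (mod 11); P is NOT on the curve.

Evaluate F(10, 6, 5) term-by-term (mod 11).
  -3*X**2 ↦ -3·100·1·1 = -300
  -3*X*Y ↦ -3·10·6·1 = -180
  2*X*Z ↦ 2·10·1·5 = 100
  -Y**2 ↦ -1·1·36·1 = -36
  -3*Y*Z ↦ -3·1·6·5 = -90
  2*Z**2 ↦ 2·1·1·25 = 50
Sum: F(10, 6, 5) = (-300) + (-180) + (100) + (-36) + (-90) + (50) = -456.
Reducing mod 11: -456 ≡ 6 (mod 11).
Since F(a, b, c) ≡ 6 ≠ 0 (mod 11), P does NOT lie on the curve.


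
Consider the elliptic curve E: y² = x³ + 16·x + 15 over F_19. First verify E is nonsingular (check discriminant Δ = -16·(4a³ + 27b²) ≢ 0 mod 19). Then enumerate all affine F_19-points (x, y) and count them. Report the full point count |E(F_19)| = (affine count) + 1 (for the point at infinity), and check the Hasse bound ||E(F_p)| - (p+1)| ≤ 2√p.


Affine points = {(2, 6), (2, 13), (5, 7), (5, 12), (6, 2), (6, 17), (8, 3), (8, 16), (10, 4), (10, 15), (12, 4), (12, 15), (13, 8), (13, 11), (14, 0), (15, 1), (15, 18), (16, 4), (16, 15), (18, 6), (18, 13)}; affine count = 21; |E(F_19)| = 22.

Discriminant check: Δ ∝ 4a³ + 27b² = 4·16³ + 27·15² = 4·4096 + 27·225 ≡ 1 (mod 19). Nonzero ⇒ E is nonsingular.
For each x ∈ F_19, compute rhs = x³ + 16·x + 15 mod 19, then count y ∈ F_19 with y² ≡ rhs.
  x = 0: rhs = 15, matching y values: none (0 points).
  x = 1: rhs = 13, matching y values: none (0 points).
  x = 2: rhs = 17, matching y values: 6, 13 (2 points).
  x = 3: rhs = 14, matching y values: none (0 points).
  x = 4: rhs = 10, matching y values: none (0 points).
  x = 5: rhs = 11, matching y values: 7, 12 (2 points).
  x = 6: rhs = 4, matching y values: 2, 17 (2 points).
  x = 7: rhs = 14, matching y values: none (0 points).
  x = 8: rhs = 9, matching y values: 3, 16 (2 points).
  x = 9: rhs = 14, matching y values: none (0 points).
  x = 10: rhs = 16, matching y values: 4, 15 (2 points).
  x = 11: rhs = 2, matching y values: none (0 points).
  x = 12: rhs = 16, matching y values: 4, 15 (2 points).
  x = 13: rhs = 7, matching y values: 8, 11 (2 points).
  x = 14: rhs = 0, matching y values: 0 (1 points).
  x = 15: rhs = 1, matching y values: 1, 18 (2 points).
  x = 16: rhs = 16, matching y values: 4, 15 (2 points).
  x = 17: rhs = 13, matching y values: none (0 points).
  x = 18: rhs = 17, matching y values: 6, 13 (2 points).
Total affine count: 21.
Full point count |E(F_19)| = 21 + 1 = 22.
Hasse bound: |22 − (19+1)| = |2| = 2 ≤ 2√19 ≈ 8.7178 ✓.


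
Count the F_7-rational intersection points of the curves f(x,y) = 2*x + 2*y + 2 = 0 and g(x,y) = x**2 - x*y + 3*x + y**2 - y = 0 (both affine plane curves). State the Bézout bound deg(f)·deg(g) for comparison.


Common zeros: {(2, 4), (5, 1)}; count = 2; Bézout bound = 2.

deg(f) = 1, deg(g) = 2, so Bézout bound = 2.
Scan x ∈ F_7. For each x, list the y ∈ F_7 with f(x, y) ≡ 0 and those with g(x, y) ≡ 0 (mod 7); the common zeros in that column are the intersection.
  x = 0: f ≡ 0 at y ∈ {6}; g ≡ 0 at y ∈ {0, 1}; common: ∅.
  x = 1: f ≡ 0 at y ∈ {5}; g ≡ 0 at y ∈ {3, 6}; common: ∅.
  x = 2: f ≡ 0 at y ∈ {4}; g ≡ 0 at y ∈ {4, 6}; common: {4}.
  x = 3: f ≡ 0 at y ∈ {3}; g ≡ 0 at y ∈ {2}; common: ∅.
  x = 4: f ≡ 0 at y ∈ {2}; g ≡ 0 at y ∈ {0, 5}; common: ∅.
  x = 5: f ≡ 0 at y ∈ {1}; g ≡ 0 at y ∈ {1, 5}; common: {1}.
  x = 6: f ≡ 0 at y ∈ {0}; g ≡ 0 at y ∈ {3, 4}; common: ∅.
Collecting: common zeros = {(2, 4), (5, 1)}, so the count is 2.
Comparison with the Bézout bound: 2 ≤ 2 = deg(f)·deg(g), as expected for curves with no common component (the bound is attained).


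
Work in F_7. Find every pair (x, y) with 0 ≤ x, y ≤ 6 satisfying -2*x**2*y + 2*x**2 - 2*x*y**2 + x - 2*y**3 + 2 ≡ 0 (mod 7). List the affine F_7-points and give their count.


Affine F_7-points: {(0, 1), (0, 2), (0, 4), (1, 6), (2, 5), (3, 4), (5, 5)}; count = 7.

For each of the 49 pairs (x, y) ∈ F_7², evaluate f(x, y) mod 7. Record the zeros.
  x = 0: [0↦2, 1↦0, 2↦0, 3↦4, 4↦0, 5↦4, 6↦4]  zeros at y ∈ {1, 2, 4}
  x = 1: [0↦5, 1↦6, 2↦5, 3↦4, 4↦5, 5↦3, 6↦0]  zeros at y ∈ {6}
  x = 2: [0↦5, 1↦5, 2↦6, 3↦3, 4↦5, 5↦0, 6↦4]  zeros at y ∈ {5}
  x = 3: [0↦2, 1↦4, 2↦3, 3↦1, 4↦0, 5↦2, 6↦2]  zeros at y ∈ {4}
  x = 4: [0↦3, 1↦3, 2↦3, 3↦5, 4↦4, 5↦2, 6↦1]  zeros at y ∈ ∅
  x = 5: [0↦1, 1↦2, 2↦6, 3↦1, 4↦3, 5↦0, 6↦1]  zeros at y ∈ {5}
  x = 6: [0↦3, 1↦1, 2↦5, 3↦3, 4↦4, 5↦3, 6↦2]  zeros at y ∈ ∅
Collecting zeros: affine points = {(0, 1), (0, 2), (0, 4), (1, 6), (2, 5), (3, 4), (5, 5)}.
Total count |C(F_7)_aff| = 7.


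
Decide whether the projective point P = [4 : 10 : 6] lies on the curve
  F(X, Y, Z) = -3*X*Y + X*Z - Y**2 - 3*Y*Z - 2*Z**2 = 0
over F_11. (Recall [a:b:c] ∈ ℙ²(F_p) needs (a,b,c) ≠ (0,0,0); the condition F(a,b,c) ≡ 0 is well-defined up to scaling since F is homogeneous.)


F(4,10,6) ≡ 3 (mod 11); P is NOT on the curve.

Evaluate F(4, 10, 6) term-by-term (mod 11).
  -3*X*Y ↦ -3·4·10·1 = -120
  X*Z ↦ 1·4·1·6 = 24
  -Y**2 ↦ -1·1·100·1 = -100
  -3*Y*Z ↦ -3·1·10·6 = -180
  -2*Z**2 ↦ -2·1·1·36 = -72
Sum: F(4, 10, 6) = (-120) + (24) + (-100) + (-180) + (-72) = -448.
Reducing mod 11: -448 ≡ 3 (mod 11).
Since F(a, b, c) ≡ 3 ≠ 0 (mod 11), P does NOT lie on the curve.


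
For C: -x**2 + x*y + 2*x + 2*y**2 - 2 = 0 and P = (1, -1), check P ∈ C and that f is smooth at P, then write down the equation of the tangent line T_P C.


Tangent line at P: -x - 3*y - 2 = 0.

Step 1: f(1, -1) = 0, so P lies on C.
Step 2: partial derivatives
  f_x(x, y) = -2*x + y + 2, f_y(x, y) = x + 4*y.
  f_x(P) = -1, f_y(P) = -3 (gradient nonzero, so P is smooth).
Step 3: tangent line at P: -1·(x − 1) + -3·(y − -1) = 0.
Expanding: -x - 3*y - 2 = 0.


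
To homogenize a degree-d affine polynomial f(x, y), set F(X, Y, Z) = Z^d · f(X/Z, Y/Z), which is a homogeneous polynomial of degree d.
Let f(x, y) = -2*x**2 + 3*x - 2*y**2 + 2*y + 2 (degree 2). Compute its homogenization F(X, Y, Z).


F(X, Y, Z) = -2*X**2 + 3*X*Z - 2*Y**2 + 2*Y*Z + 2*Z**2

deg(f) = 2.
Substitute x = X/Z, y = Y/Z into f, then multiply by Z^2.
  monomial -2·x^2·y^0 ↦ -2·X^2·Y^0·Z^0.
  monomial 3·x^1·y^0 ↦ 3·X^1·Y^0·Z^1.
  monomial -2·x^0·y^2 ↦ -2·X^0·Y^2·Z^0.
  monomial 2·x^0·y^1 ↦ 2·X^0·Y^1·Z^1.
  monomial 2·x^0·y^0 ↦ 2·X^0·Y^0·Z^2.
Collecting: F(X, Y, Z) = -2*X**2 + 3*X*Z - 2*Y**2 + 2*Y*Z + 2*Z**2.


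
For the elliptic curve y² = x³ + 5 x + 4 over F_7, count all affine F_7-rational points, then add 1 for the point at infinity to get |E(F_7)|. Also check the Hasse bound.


Affine points = {(0, 2), (0, 5), (2, 1), (2, 6), (3, 2), (3, 5), (4, 2), (4, 5), (5, 0)}; affine count = 9; |E(F_7)| = 10.

Discriminant check: Δ ∝ 4a³ + 27b² = 4·5³ + 27·4² = 4·125 + 27·16 ≡ 1 (mod 7). Nonzero ⇒ E is nonsingular.
For each x ∈ F_7, compute rhs = x³ + 5·x + 4 mod 7, then count y ∈ F_7 with y² ≡ rhs.
  x = 0: rhs = 4, matching y values: 2, 5 (2 points).
  x = 1: rhs = 3, matching y values: none (0 points).
  x = 2: rhs = 1, matching y values: 1, 6 (2 points).
  x = 3: rhs = 4, matching y values: 2, 5 (2 points).
  x = 4: rhs = 4, matching y values: 2, 5 (2 points).
  x = 5: rhs = 0, matching y values: 0 (1 points).
  x = 6: rhs = 5, matching y values: none (0 points).
Total affine count: 9.
Full point count |E(F_7)| = 9 + 1 = 10.
Hasse bound: |10 − (7+1)| = |2| = 2 ≤ 2√7 ≈ 5.2915 ✓.


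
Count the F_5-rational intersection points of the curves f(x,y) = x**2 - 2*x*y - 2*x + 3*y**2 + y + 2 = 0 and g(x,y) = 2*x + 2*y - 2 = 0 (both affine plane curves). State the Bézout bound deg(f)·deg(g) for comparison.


Common zeros: ∅; count = 0; Bézout bound = 2.

deg(f) = 2, deg(g) = 1, so Bézout bound = 2.
Scan x ∈ F_5. For each x, list the y ∈ F_5 with f(x, y) ≡ 0 and those with g(x, y) ≡ 0 (mod 5); the common zeros in that column are the intersection.
  x = 0: f ≡ 0 at y ∈ ∅; g ≡ 0 at y ∈ {1}; common: ∅.
  x = 1: f ≡ 0 at y ∈ {3, 4}; g ≡ 0 at y ∈ {0}; common: ∅.
  x = 2: f ≡ 0 at y ∈ {3}; g ≡ 0 at y ∈ {4}; common: ∅.
  x = 3: f ≡ 0 at y ∈ {0}; g ≡ 0 at y ∈ {3}; common: ∅.
  x = 4: f ≡ 0 at y ∈ {0, 4}; g ≡ 0 at y ∈ {2}; common: ∅.
Collecting: common zeros = ∅, so the count is 0.
Comparison with the Bézout bound: 0 ≤ 2 = deg(f)·deg(g), as expected for curves with no common component (the affine F_5-count falls short of the bound because intersections may lie at infinity, over extension fields, or carry multiplicity).


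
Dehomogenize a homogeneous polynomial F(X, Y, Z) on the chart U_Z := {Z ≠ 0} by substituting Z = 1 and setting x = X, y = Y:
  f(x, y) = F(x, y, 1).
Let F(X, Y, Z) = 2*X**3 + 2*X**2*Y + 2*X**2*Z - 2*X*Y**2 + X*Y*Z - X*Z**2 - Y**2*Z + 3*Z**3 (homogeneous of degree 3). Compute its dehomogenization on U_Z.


f(x, y) = 2*x**3 + 2*x**2*y + 2*x**2 - 2*x*y**2 + x*y - x - y**2 + 3

On U_Z we set Z = 1. Each monomial c·X^i·Y^j·Z^k in F becomes c·x^i·y^j·1^k = c·x^i·y^j.
Substituting Z = 1: F(X, Y, 1) = 2*x**3 + 2*x**2*y + 2*x**2 - 2*x*y**2 + x*y - x - y**2 + 3.
Note: deg(f) ≤ deg(F) = 3; strict inequality happens when F is divisible by Z (lost terms).


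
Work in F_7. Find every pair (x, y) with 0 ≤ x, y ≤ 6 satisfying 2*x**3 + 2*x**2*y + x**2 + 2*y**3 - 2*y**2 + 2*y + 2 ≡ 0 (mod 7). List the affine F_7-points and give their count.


Affine F_7-points: {(0, 2), (1, 2), (3, 3), (4, 4), (5, 1), (5, 3), (5, 4), (6, 3), (6, 6)}; count = 9.

For each of the 49 pairs (x, y) ∈ F_7², evaluate f(x, y) mod 7. Record the zeros.
  x = 0: [0↦2, 1↦4, 2↦0, 3↦2, 4↦1, 5↦2, 6↦3]  zeros at y ∈ {2}
  x = 1: [0↦5, 1↦2, 2↦0, 3↦4, 4↦5, 5↦1, 6↦4]  zeros at y ∈ {2}
  x = 2: [0↦1, 1↦4, 2↦1, 3↦4, 4↦4, 5↦6, 6↦1]  zeros at y ∈ ∅
  x = 3: [0↦2, 1↦1, 2↦1, 3↦0, 4↦3, 5↦1, 6↦6]  zeros at y ∈ {3}
  x = 4: [0↦6, 1↦5, 2↦5, 3↦4, 4↦0, 5↦5, 6↦3]  zeros at y ∈ {4}
  x = 5: [0↦4, 1↦0, 2↦4, 3↦0, 4↦0, 5↦2, 6↦4]  zeros at y ∈ {1, 3, 4}
  x = 6: [0↦1, 1↦5, 2↦3, 3↦0, 4↦1, 5↦4, 6↦0]  zeros at y ∈ {3, 6}
Collecting zeros: affine points = {(0, 2), (1, 2), (3, 3), (4, 4), (5, 1), (5, 3), (5, 4), (6, 3), (6, 6)}.
Total count |C(F_7)_aff| = 9.


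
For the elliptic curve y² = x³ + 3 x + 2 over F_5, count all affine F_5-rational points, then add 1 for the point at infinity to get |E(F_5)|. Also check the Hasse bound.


Affine points = {(1, 1), (1, 4), (2, 1), (2, 4)}; affine count = 4; |E(F_5)| = 5.

Discriminant check: Δ ∝ 4a³ + 27b² = 4·3³ + 27·2² = 4·27 + 27·4 ≡ 1 (mod 5). Nonzero ⇒ E is nonsingular.
For each x ∈ F_5, compute rhs = x³ + 3·x + 2 mod 5, then count y ∈ F_5 with y² ≡ rhs.
  x = 0: rhs = 2, matching y values: none (0 points).
  x = 1: rhs = 1, matching y values: 1, 4 (2 points).
  x = 2: rhs = 1, matching y values: 1, 4 (2 points).
  x = 3: rhs = 3, matching y values: none (0 points).
  x = 4: rhs = 3, matching y values: none (0 points).
Total affine count: 4.
Full point count |E(F_5)| = 4 + 1 = 5.
Hasse bound: |5 − (5+1)| = |-1| = 1 ≤ 2√5 ≈ 4.4721 ✓.


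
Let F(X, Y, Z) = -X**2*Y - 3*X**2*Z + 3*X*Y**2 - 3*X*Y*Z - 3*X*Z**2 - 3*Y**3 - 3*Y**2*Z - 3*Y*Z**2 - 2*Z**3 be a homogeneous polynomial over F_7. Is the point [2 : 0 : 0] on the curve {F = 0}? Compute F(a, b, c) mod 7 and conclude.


F(2,0,0) ≡ 0 (mod 7); P is on the curve.

Evaluate F(2, 0, 0) term-by-term (mod 7).
  -X**2*Y ↦ -1·4·0·1 = 0
  -3*X**2*Z ↦ -3·4·1·0 = 0
  3*X*Y**2 ↦ 3·2·0·1 = 0
  -3*X*Y*Z ↦ -3·2·0·0 = 0
  -3*X*Z**2 ↦ -3·2·1·0 = 0
  -3*Y**3 ↦ -3·1·0·1 = 0
  -3*Y**2*Z ↦ -3·1·0·0 = 0
  -3*Y*Z**2 ↦ -3·1·0·0 = 0
  -2*Z**3 ↦ -2·1·1·0 = 0
Sum: F(2, 0, 0) = (0) + (0) + (0) + (0) + (0) + (0) + (0) + (0) + (0) = 0.
Reducing mod 7: 0 ≡ 0 (mod 7).
Since F(a, b, c) ≡ 0 (mod 7), P lies on the curve.


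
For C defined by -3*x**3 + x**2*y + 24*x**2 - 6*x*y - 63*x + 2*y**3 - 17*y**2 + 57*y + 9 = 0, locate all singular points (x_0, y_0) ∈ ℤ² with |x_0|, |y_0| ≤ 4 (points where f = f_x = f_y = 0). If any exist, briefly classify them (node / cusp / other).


Singular points: {(3, 3)}; classification: cusp.

Compute partial derivatives:
  f_x = -9*x**2 + 2*x*y + 48*x - 6*y - 63.
  f_y = x**2 - 6*x + 6*y**2 - 34*y + 57.
Scan x_0 ∈ {−4, ..., 4}. For each x_0, f_y(x_0, y) is a polynomial in y; find its integer roots y ∈ {−4, ..., 4}, then test f_x and f at those candidates.
  x = -4: f_y(-4, y) = 6*y**2 - 34*y + 97; no integer root y with |y| ≤ 4.
  x = -3: f_y(-3, y) = 6*y**2 - 34*y + 84; no integer root y with |y| ≤ 4.
  x = -2: f_y(-2, y) = 6*y**2 - 34*y + 73; no integer root y with |y| ≤ 4.
  x = -1: f_y(-1, y) = 6*y**2 - 34*y + 64; no integer root y with |y| ≤ 4.
  x = 0: f_y(0, y) = 6*y**2 - 34*y + 57; no integer root y with |y| ≤ 4.
  x = 1: f_y(1, y) = 6*y**2 - 34*y + 52; no integer root y with |y| ≤ 4.
  x = 2: f_y(2, y) = 6*y**2 - 34*y + 49; no integer root y with |y| ≤ 4.
  x = 3: f_y(3, y) = 6*y**2 - 34*y + 48; vanishes at y ∈ {3}. (3, 3): f_x = 0, f = 0 — SINGULAR.
  x = 4: f_y(4, y) = 6*y**2 - 34*y + 49; no integer root y with |y| ≤ 4.
Only singular point on the grid: (3, 3).
Classify: substitute x = 3 + u, y = 3 + v and expand: f = -3*u**3 + u**2*v + 2*v**3 + v**2.
No constant or linear terms (consistent with a singular point). Quadratic part: v**2. Cubic part: -3*u**3 + u**2*v + 2*v**3.
The quadratic part v**2 is a perfect square, so there is a single (double) tangent line v = 0, i.e. y = 3. Restricting the cubic part to that line (v = 0) leaves -3*u**3 ≠ 0, so f is not divisible by v and the branch is v² ≈ 3*u**3 to lowest order — this is a cusp.
Classification: cusp.


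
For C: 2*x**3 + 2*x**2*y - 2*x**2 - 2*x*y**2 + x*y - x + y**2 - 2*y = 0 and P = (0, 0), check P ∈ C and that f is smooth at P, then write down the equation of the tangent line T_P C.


Tangent line at P: -x - 2*y = 0.

Step 1: f(0, 0) = 0, so P lies on C.
Step 2: partial derivatives
  f_x(x, y) = 6*x**2 + 4*x*y - 4*x - 2*y**2 + y - 1, f_y(x, y) = 2*x**2 - 4*x*y + x + 2*y - 2.
  f_x(P) = -1, f_y(P) = -2 (gradient nonzero, so P is smooth).
Step 3: tangent line at P: -1·(x − 0) + -2·(y − 0) = 0.
Expanding: -x - 2*y = 0.


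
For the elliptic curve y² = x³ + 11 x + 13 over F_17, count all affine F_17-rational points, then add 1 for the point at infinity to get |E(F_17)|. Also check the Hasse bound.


Affine points = {(0, 8), (0, 9), (1, 5), (1, 12), (2, 3), (2, 14), (4, 6), (4, 11), (7, 5), (7, 12), (8, 1), (8, 16), (9, 5), (9, 12), (10, 1), (10, 16), (14, 2), (14, 15), (15, 0), (16, 1), (16, 16)}; affine count = 21; |E(F_17)| = 22.

Discriminant check: Δ ∝ 4a³ + 27b² = 4·11³ + 27·13² = 4·1331 + 27·169 ≡ 10 (mod 17). Nonzero ⇒ E is nonsingular.
For each x ∈ F_17, compute rhs = x³ + 11·x + 13 mod 17, then count y ∈ F_17 with y² ≡ rhs.
  x = 0: rhs = 13, matching y values: 8, 9 (2 points).
  x = 1: rhs = 8, matching y values: 5, 12 (2 points).
  x = 2: rhs = 9, matching y values: 3, 14 (2 points).
  x = 3: rhs = 5, matching y values: none (0 points).
  x = 4: rhs = 2, matching y values: 6, 11 (2 points).
  x = 5: rhs = 6, matching y values: none (0 points).
  x = 6: rhs = 6, matching y values: none (0 points).
  x = 7: rhs = 8, matching y values: 5, 12 (2 points).
  x = 8: rhs = 1, matching y values: 1, 16 (2 points).
  x = 9: rhs = 8, matching y values: 5, 12 (2 points).
  x = 10: rhs = 1, matching y values: 1, 16 (2 points).
  x = 11: rhs = 3, matching y values: none (0 points).
  x = 12: rhs = 3, matching y values: none (0 points).
  x = 13: rhs = 7, matching y values: none (0 points).
  x = 14: rhs = 4, matching y values: 2, 15 (2 points).
  x = 15: rhs = 0, matching y values: 0 (1 points).
  x = 16: rhs = 1, matching y values: 1, 16 (2 points).
Total affine count: 21.
Full point count |E(F_17)| = 21 + 1 = 22.
Hasse bound: |22 − (17+1)| = |4| = 4 ≤ 2√17 ≈ 8.2462 ✓.


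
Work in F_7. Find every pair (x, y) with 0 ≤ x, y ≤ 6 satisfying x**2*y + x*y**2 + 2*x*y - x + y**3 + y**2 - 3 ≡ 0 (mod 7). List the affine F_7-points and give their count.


Affine F_7-points: {(0, 4), (0, 5), (2, 1), (3, 1), (3, 4), (3, 5), (4, 0)}; count = 7.

For each of the 49 pairs (x, y) ∈ F_7², evaluate f(x, y) mod 7. Record the zeros.
  x = 0: [0↦4, 1↦6, 2↦2, 3↦5, 4↦0, 5↦0, 6↦4]  zeros at y ∈ {4, 5}
  x = 1: [0↦3, 1↦2, 2↦4, 3↦1, 4↦6, 5↦4, 6↦1]  zeros at y ∈ ∅
  x = 2: [0↦2, 1↦0, 2↦3, 3↦3, 4↦6, 5↦4, 6↦3]  zeros at y ∈ {1}
  x = 3: [0↦1, 1↦0, 2↦6, 3↦4, 4↦0, 5↦0, 6↦3]  zeros at y ∈ {1, 4, 5}
  x = 4: [0↦0, 1↦2, 2↦6, 3↦4, 4↦2, 5↦6, 6↦1]  zeros at y ∈ {0}
  x = 5: [0↦6, 1↦6, 2↦3, 3↦3, 4↦5, 5↦1, 6↦4]  zeros at y ∈ ∅
  x = 6: [0↦5, 1↦5, 2↦4, 3↦1, 4↦2, 5↦6, 6↦5]  zeros at y ∈ ∅
Collecting zeros: affine points = {(0, 4), (0, 5), (2, 1), (3, 1), (3, 4), (3, 5), (4, 0)}.
Total count |C(F_7)_aff| = 7.


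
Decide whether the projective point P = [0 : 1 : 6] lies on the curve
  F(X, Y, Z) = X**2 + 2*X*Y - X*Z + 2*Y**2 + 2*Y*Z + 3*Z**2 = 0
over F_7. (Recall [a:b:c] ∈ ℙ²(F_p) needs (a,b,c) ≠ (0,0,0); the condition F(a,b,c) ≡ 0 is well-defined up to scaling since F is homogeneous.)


F(0,1,6) ≡ 3 (mod 7); P is NOT on the curve.

Evaluate F(0, 1, 6) term-by-term (mod 7).
  X**2 ↦ 1·0·1·1 = 0
  2*X*Y ↦ 2·0·1·1 = 0
  -X*Z ↦ -1·0·1·6 = 0
  2*Y**2 ↦ 2·1·1·1 = 2
  2*Y*Z ↦ 2·1·1·6 = 12
  3*Z**2 ↦ 3·1·1·36 = 108
Sum: F(0, 1, 6) = (0) + (0) + (0) + (2) + (12) + (108) = 122.
Reducing mod 7: 122 ≡ 3 (mod 7).
Since F(a, b, c) ≡ 3 ≠ 0 (mod 7), P does NOT lie on the curve.


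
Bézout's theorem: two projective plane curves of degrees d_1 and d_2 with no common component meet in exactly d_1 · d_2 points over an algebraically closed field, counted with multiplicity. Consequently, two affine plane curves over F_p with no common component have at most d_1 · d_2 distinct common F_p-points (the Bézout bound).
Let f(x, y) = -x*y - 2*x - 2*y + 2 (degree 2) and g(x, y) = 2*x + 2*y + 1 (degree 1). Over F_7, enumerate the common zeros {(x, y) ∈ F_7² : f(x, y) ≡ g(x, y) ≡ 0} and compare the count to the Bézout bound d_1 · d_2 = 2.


Common zeros: {(4, 6), (6, 4)}; count = 2; Bézout bound = 2.

deg(f) = 2, deg(g) = 1, so Bézout bound = 2.
Scan x ∈ F_7. For each x, list the y ∈ F_7 with f(x, y) ≡ 0 and those with g(x, y) ≡ 0 (mod 7); the common zeros in that column are the intersection.
  x = 0: f ≡ 0 at y ∈ {1}; g ≡ 0 at y ∈ {3}; common: ∅.
  x = 1: f ≡ 0 at y ∈ {0}; g ≡ 0 at y ∈ {2}; common: ∅.
  x = 2: f ≡ 0 at y ∈ {3}; g ≡ 0 at y ∈ {1}; common: ∅.
  x = 3: f ≡ 0 at y ∈ {2}; g ≡ 0 at y ∈ {0}; common: ∅.
  x = 4: f ≡ 0 at y ∈ {6}; g ≡ 0 at y ∈ {6}; common: {6}.
  x = 5: f ≡ 0 at y ∈ ∅; g ≡ 0 at y ∈ {5}; common: ∅.
  x = 6: f ≡ 0 at y ∈ {4}; g ≡ 0 at y ∈ {4}; common: {4}.
Collecting: common zeros = {(4, 6), (6, 4)}, so the count is 2.
Comparison with the Bézout bound: 2 ≤ 2 = deg(f)·deg(g), as expected for curves with no common component (the bound is attained).


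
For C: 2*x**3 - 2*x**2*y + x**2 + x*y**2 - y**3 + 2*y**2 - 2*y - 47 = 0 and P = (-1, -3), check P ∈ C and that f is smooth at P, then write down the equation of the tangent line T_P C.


Tangent line at P: x - 37*y - 110 = 0.

Step 1: f(-1, -3) = 0, so P lies on C.
Step 2: partial derivatives
  f_x(x, y) = 6*x**2 - 4*x*y + 2*x + y**2, f_y(x, y) = -2*x**2 + 2*x*y - 3*y**2 + 4*y - 2.
  f_x(P) = 1, f_y(P) = -37 (gradient nonzero, so P is smooth).
Step 3: tangent line at P: 1·(x − -1) + -37·(y − -3) = 0.
Expanding: x - 37*y - 110 = 0.


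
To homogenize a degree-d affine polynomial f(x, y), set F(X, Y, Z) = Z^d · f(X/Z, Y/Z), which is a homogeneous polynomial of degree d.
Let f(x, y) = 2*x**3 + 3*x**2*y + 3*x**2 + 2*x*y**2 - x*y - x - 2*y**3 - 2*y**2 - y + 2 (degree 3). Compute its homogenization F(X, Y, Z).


F(X, Y, Z) = 2*X**3 + 3*X**2*Y + 3*X**2*Z + 2*X*Y**2 - X*Y*Z - X*Z**2 - 2*Y**3 - 2*Y**2*Z - Y*Z**2 + 2*Z**3

deg(f) = 3.
Substitute x = X/Z, y = Y/Z into f, then multiply by Z^3.
  monomial 2·x^3·y^0 ↦ 2·X^3·Y^0·Z^0.
  monomial 3·x^2·y^1 ↦ 3·X^2·Y^1·Z^0.
  monomial 3·x^2·y^0 ↦ 3·X^2·Y^0·Z^1.
  monomial 2·x^1·y^2 ↦ 2·X^1·Y^2·Z^0.
  monomial -1·x^1·y^1 ↦ -1·X^1·Y^1·Z^1.
  monomial -1·x^1·y^0 ↦ -1·X^1·Y^0·Z^2.
  monomial -2·x^0·y^3 ↦ -2·X^0·Y^3·Z^0.
  monomial -2·x^0·y^2 ↦ -2·X^0·Y^2·Z^1.
  monomial -1·x^0·y^1 ↦ -1·X^0·Y^1·Z^2.
  monomial 2·x^0·y^0 ↦ 2·X^0·Y^0·Z^3.
Collecting: F(X, Y, Z) = 2*X**3 + 3*X**2*Y + 3*X**2*Z + 2*X*Y**2 - X*Y*Z - X*Z**2 - 2*Y**3 - 2*Y**2*Z - Y*Z**2 + 2*Z**3.


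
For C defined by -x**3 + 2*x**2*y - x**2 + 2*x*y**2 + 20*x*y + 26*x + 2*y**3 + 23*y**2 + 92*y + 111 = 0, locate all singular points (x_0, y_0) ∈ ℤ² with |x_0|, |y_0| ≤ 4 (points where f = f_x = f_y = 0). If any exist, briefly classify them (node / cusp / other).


Singular points: {(-2, -3)}; classification: node.

Compute partial derivatives:
  f_x = -3*x**2 + 4*x*y - 2*x + 2*y**2 + 20*y + 26.
  f_y = 2*x**2 + 4*x*y + 20*x + 6*y**2 + 46*y + 92.
Scan x_0 ∈ {−4, ..., 4}. For each x_0, f_y(x_0, y) is a polynomial in y; find its integer roots y ∈ {−4, ..., 4}, then test f_x and f at those candidates.
  x = -4: f_y(-4, y) = 6*y**2 + 30*y + 44; no integer root y with |y| ≤ 4.
  x = -3: f_y(-3, y) = 6*y**2 + 34*y + 50; no integer root y with |y| ≤ 4.
  x = -2: f_y(-2, y) = 6*y**2 + 38*y + 60; vanishes at y ∈ {-3}. (-2, -3): f_x = 0, f = 0 — SINGULAR.
  x = -1: f_y(-1, y) = 6*y**2 + 42*y + 74; no integer root y with |y| ≤ 4.
  x = 0: f_y(0, y) = 6*y**2 + 46*y + 92; no integer root y with |y| ≤ 4.
  x = 1: f_y(1, y) = 6*y**2 + 50*y + 114; no integer root y with |y| ≤ 4.
  x = 2: f_y(2, y) = 6*y**2 + 54*y + 140; no integer root y with |y| ≤ 4.
  x = 3: f_y(3, y) = 6*y**2 + 58*y + 170; no integer root y with |y| ≤ 4.
  x = 4: f_y(4, y) = 6*y**2 + 62*y + 204; no integer root y with |y| ≤ 4.
Only singular point on the grid: (-2, -3).
Classify: substitute x = -2 + u, y = -3 + v and expand: f = -u**3 + 2*u**2*v - u**2 + 2*u*v**2 + 2*v**3 + v**2.
No constant or linear terms (consistent with a singular point). Quadratic part: -u**2 + v**2. Cubic part: -u**3 + 2*u**2*v + 2*u*v**2 + 2*v**3.
The quadratic part v**2 - u**2 = (v − u)(v + u) splits into two distinct linear factors, so there are two distinct tangent lines y − -3 = ±(x − -2) — this is a node (ordinary double point).
Classification: node.


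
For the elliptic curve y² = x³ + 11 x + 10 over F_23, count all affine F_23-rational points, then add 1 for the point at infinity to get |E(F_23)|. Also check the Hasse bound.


Affine points = {(3, 1), (3, 22), (4, 7), (4, 16), (5, 11), (5, 12), (6, 4), (6, 19), (7, 4), (7, 19), (8, 9), (8, 14), (10, 4), (10, 19), (11, 6), (11, 17), (13, 2), (13, 21), (15, 10), (15, 13), (16, 2), (16, 21), (17, 2), (17, 21), (21, 7), (21, 16)}; affine count = 26; |E(F_23)| = 27.

Discriminant check: Δ ∝ 4a³ + 27b² = 4·11³ + 27·10² = 4·1331 + 27·100 ≡ 20 (mod 23). Nonzero ⇒ E is nonsingular.
For each x ∈ F_23, compute rhs = x³ + 11·x + 10 mod 23, then count y ∈ F_23 with y² ≡ rhs.
  x = 0: rhs = 10, matching y values: none (0 points).
  x = 1: rhs = 22, matching y values: none (0 points).
  x = 2: rhs = 17, matching y values: none (0 points).
  x = 3: rhs = 1, matching y values: 1, 22 (2 points).
  x = 4: rhs = 3, matching y values: 7, 16 (2 points).
  x = 5: rhs = 6, matching y values: 11, 12 (2 points).
  x = 6: rhs = 16, matching y values: 4, 19 (2 points).
  x = 7: rhs = 16, matching y values: 4, 19 (2 points).
  x = 8: rhs = 12, matching y values: 9, 14 (2 points).
  x = 9: rhs = 10, matching y values: none (0 points).
  x = 10: rhs = 16, matching y values: 4, 19 (2 points).
  x = 11: rhs = 13, matching y values: 6, 17 (2 points).
  x = 12: rhs = 7, matching y values: none (0 points).
  x = 13: rhs = 4, matching y values: 2, 21 (2 points).
  x = 14: rhs = 10, matching y values: none (0 points).
  x = 15: rhs = 8, matching y values: 10, 13 (2 points).
  x = 16: rhs = 4, matching y values: 2, 21 (2 points).
  x = 17: rhs = 4, matching y values: 2, 21 (2 points).
  x = 18: rhs = 14, matching y values: none (0 points).
  x = 19: rhs = 17, matching y values: none (0 points).
  x = 20: rhs = 19, matching y values: none (0 points).
  x = 21: rhs = 3, matching y values: 7, 16 (2 points).
  x = 22: rhs = 21, matching y values: none (0 points).
Total affine count: 26.
Full point count |E(F_23)| = 26 + 1 = 27.
Hasse bound: |27 − (23+1)| = |3| = 3 ≤ 2√23 ≈ 9.5917 ✓.


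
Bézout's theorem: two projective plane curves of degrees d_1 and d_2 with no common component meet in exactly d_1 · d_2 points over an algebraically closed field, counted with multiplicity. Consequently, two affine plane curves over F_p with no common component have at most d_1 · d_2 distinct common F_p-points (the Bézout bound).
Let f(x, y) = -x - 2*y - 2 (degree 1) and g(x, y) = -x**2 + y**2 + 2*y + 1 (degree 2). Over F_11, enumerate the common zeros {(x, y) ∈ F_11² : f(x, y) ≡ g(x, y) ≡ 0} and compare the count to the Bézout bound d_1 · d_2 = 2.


Common zeros: {(0, 10)}; count = 1; Bézout bound = 2.

deg(f) = 1, deg(g) = 2, so Bézout bound = 2.
Scan x ∈ F_11. For each x, list the y ∈ F_11 with f(x, y) ≡ 0 and those with g(x, y) ≡ 0 (mod 11); the common zeros in that column are the intersection.
  x = 0: f ≡ 0 at y ∈ {10}; g ≡ 0 at y ∈ {10}; common: {10}.
  x = 1: f ≡ 0 at y ∈ {4}; g ≡ 0 at y ∈ {0, 9}; common: ∅.
  x = 2: f ≡ 0 at y ∈ {9}; g ≡ 0 at y ∈ {1, 8}; common: ∅.
  x = 3: f ≡ 0 at y ∈ {3}; g ≡ 0 at y ∈ {2, 7}; common: ∅.
  x = 4: f ≡ 0 at y ∈ {8}; g ≡ 0 at y ∈ {3, 6}; common: ∅.
  x = 5: f ≡ 0 at y ∈ {2}; g ≡ 0 at y ∈ {4, 5}; common: ∅.
  x = 6: f ≡ 0 at y ∈ {7}; g ≡ 0 at y ∈ {4, 5}; common: ∅.
  x = 7: f ≡ 0 at y ∈ {1}; g ≡ 0 at y ∈ {3, 6}; common: ∅.
  x = 8: f ≡ 0 at y ∈ {6}; g ≡ 0 at y ∈ {2, 7}; common: ∅.
  x = 9: f ≡ 0 at y ∈ {0}; g ≡ 0 at y ∈ {1, 8}; common: ∅.
  x = 10: f ≡ 0 at y ∈ {5}; g ≡ 0 at y ∈ {0, 9}; common: ∅.
Collecting: common zeros = {(0, 10)}, so the count is 1.
Comparison with the Bézout bound: 1 ≤ 2 = deg(f)·deg(g), as expected for curves with no common component (the affine F_11-count falls short of the bound because intersections may lie at infinity, over extension fields, or carry multiplicity).


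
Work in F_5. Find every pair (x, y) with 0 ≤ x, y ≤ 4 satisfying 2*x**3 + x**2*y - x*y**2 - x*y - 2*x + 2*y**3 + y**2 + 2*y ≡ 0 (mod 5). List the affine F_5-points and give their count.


Affine F_5-points: {(0, 0), (0, 1), (1, 0), (1, 2), (1, 3), (2, 4), (4, 0)}; count = 7.

For each of the 25 pairs (x, y) ∈ F_5², evaluate f(x, y) mod 5. Record the zeros.
  x = 0: [0↦0, 1↦0, 2↦4, 3↦4, 4↦2]  zeros at y ∈ {0, 1}
  x = 1: [0↦0, 1↦4, 2↦0, 3↦0, 4↦1]  zeros at y ∈ {0, 2, 3}
  x = 2: [0↦2, 1↦2, 2↦2, 3↦4, 4↦0]  zeros at y ∈ {4}
  x = 3: [0↦3, 1↦1, 2↦2, 3↦3, 4↦1]  zeros at y ∈ ∅
  x = 4: [0↦0, 1↦3, 2↦2, 3↦4, 4↦1]  zeros at y ∈ {0}
Collecting zeros: affine points = {(0, 0), (0, 1), (1, 0), (1, 2), (1, 3), (2, 4), (4, 0)}.
Total count |C(F_5)_aff| = 7.
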